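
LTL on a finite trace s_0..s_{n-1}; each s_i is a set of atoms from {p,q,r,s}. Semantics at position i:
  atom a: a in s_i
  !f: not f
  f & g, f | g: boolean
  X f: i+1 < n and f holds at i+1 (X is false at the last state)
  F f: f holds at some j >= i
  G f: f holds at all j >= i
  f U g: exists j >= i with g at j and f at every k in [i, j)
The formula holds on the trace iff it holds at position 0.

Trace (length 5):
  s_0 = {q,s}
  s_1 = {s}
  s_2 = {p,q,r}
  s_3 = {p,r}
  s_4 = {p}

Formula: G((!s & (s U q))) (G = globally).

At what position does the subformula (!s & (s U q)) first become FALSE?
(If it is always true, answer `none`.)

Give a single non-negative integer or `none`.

s_0={q,s}: (!s & (s U q))=False !s=False s=True (s U q)=True q=True
s_1={s}: (!s & (s U q))=False !s=False s=True (s U q)=True q=False
s_2={p,q,r}: (!s & (s U q))=True !s=True s=False (s U q)=True q=True
s_3={p,r}: (!s & (s U q))=False !s=True s=False (s U q)=False q=False
s_4={p}: (!s & (s U q))=False !s=True s=False (s U q)=False q=False
G((!s & (s U q))) holds globally = False
First violation at position 0.

Answer: 0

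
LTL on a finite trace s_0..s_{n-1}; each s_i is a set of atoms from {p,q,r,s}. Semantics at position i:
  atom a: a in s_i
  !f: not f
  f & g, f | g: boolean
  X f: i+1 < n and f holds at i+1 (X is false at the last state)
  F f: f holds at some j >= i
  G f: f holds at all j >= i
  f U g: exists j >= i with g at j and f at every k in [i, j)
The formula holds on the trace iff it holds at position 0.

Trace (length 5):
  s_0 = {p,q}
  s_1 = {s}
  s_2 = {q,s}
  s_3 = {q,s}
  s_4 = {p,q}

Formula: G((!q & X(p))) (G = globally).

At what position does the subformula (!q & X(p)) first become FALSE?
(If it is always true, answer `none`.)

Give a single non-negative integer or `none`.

Answer: 0

Derivation:
s_0={p,q}: (!q & X(p))=False !q=False q=True X(p)=False p=True
s_1={s}: (!q & X(p))=False !q=True q=False X(p)=False p=False
s_2={q,s}: (!q & X(p))=False !q=False q=True X(p)=False p=False
s_3={q,s}: (!q & X(p))=False !q=False q=True X(p)=True p=False
s_4={p,q}: (!q & X(p))=False !q=False q=True X(p)=False p=True
G((!q & X(p))) holds globally = False
First violation at position 0.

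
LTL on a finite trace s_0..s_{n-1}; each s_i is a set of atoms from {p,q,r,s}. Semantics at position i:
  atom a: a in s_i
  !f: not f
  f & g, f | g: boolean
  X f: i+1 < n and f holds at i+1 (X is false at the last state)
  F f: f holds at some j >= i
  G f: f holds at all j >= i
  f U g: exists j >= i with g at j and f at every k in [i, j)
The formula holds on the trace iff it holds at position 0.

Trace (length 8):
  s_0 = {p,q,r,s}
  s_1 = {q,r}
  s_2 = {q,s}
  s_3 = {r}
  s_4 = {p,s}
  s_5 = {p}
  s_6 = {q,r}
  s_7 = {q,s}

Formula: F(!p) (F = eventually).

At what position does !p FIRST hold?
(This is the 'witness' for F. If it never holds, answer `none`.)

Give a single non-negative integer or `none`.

s_0={p,q,r,s}: !p=False p=True
s_1={q,r}: !p=True p=False
s_2={q,s}: !p=True p=False
s_3={r}: !p=True p=False
s_4={p,s}: !p=False p=True
s_5={p}: !p=False p=True
s_6={q,r}: !p=True p=False
s_7={q,s}: !p=True p=False
F(!p) holds; first witness at position 1.

Answer: 1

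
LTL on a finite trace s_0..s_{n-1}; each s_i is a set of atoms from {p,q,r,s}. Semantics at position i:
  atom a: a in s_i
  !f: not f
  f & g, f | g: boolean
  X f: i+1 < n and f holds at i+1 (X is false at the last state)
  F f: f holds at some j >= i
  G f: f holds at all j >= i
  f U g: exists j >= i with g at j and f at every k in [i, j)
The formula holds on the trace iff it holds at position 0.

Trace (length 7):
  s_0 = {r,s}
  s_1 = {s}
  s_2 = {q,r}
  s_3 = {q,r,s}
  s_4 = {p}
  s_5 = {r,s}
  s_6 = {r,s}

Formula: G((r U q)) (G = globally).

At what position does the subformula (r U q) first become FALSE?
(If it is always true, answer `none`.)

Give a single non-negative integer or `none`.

s_0={r,s}: (r U q)=False r=True q=False
s_1={s}: (r U q)=False r=False q=False
s_2={q,r}: (r U q)=True r=True q=True
s_3={q,r,s}: (r U q)=True r=True q=True
s_4={p}: (r U q)=False r=False q=False
s_5={r,s}: (r U q)=False r=True q=False
s_6={r,s}: (r U q)=False r=True q=False
G((r U q)) holds globally = False
First violation at position 0.

Answer: 0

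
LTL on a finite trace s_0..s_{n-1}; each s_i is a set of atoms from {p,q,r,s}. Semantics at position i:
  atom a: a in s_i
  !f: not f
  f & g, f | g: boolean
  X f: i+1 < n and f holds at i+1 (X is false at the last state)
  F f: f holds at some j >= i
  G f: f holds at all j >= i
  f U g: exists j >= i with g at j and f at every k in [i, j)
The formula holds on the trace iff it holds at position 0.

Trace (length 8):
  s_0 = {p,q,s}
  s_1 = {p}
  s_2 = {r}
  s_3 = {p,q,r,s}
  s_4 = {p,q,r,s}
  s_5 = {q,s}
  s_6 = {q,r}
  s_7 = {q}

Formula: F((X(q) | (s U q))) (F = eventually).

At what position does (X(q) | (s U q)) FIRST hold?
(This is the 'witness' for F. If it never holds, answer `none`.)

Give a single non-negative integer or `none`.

s_0={p,q,s}: (X(q) | (s U q))=True X(q)=False q=True (s U q)=True s=True
s_1={p}: (X(q) | (s U q))=False X(q)=False q=False (s U q)=False s=False
s_2={r}: (X(q) | (s U q))=True X(q)=True q=False (s U q)=False s=False
s_3={p,q,r,s}: (X(q) | (s U q))=True X(q)=True q=True (s U q)=True s=True
s_4={p,q,r,s}: (X(q) | (s U q))=True X(q)=True q=True (s U q)=True s=True
s_5={q,s}: (X(q) | (s U q))=True X(q)=True q=True (s U q)=True s=True
s_6={q,r}: (X(q) | (s U q))=True X(q)=True q=True (s U q)=True s=False
s_7={q}: (X(q) | (s U q))=True X(q)=False q=True (s U q)=True s=False
F((X(q) | (s U q))) holds; first witness at position 0.

Answer: 0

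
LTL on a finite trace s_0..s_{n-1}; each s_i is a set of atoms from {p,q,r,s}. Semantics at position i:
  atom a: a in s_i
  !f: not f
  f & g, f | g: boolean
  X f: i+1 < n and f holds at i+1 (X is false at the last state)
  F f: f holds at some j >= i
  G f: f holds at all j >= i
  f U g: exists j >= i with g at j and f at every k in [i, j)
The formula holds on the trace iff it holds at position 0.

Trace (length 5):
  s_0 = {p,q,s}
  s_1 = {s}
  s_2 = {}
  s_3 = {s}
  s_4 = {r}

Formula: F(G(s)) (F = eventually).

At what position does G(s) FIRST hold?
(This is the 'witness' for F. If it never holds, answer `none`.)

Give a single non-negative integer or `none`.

s_0={p,q,s}: G(s)=False s=True
s_1={s}: G(s)=False s=True
s_2={}: G(s)=False s=False
s_3={s}: G(s)=False s=True
s_4={r}: G(s)=False s=False
F(G(s)) does not hold (no witness exists).

Answer: none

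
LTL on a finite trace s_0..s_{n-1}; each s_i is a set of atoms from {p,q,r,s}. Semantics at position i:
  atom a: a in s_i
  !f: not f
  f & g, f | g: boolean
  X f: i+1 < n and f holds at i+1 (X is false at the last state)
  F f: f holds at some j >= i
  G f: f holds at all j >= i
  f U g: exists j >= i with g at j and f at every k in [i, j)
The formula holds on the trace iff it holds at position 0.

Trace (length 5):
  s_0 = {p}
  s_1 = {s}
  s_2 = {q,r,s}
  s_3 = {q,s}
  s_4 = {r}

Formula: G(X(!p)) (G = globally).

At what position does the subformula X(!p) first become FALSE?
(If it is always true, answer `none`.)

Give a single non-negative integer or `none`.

s_0={p}: X(!p)=True !p=False p=True
s_1={s}: X(!p)=True !p=True p=False
s_2={q,r,s}: X(!p)=True !p=True p=False
s_3={q,s}: X(!p)=True !p=True p=False
s_4={r}: X(!p)=False !p=True p=False
G(X(!p)) holds globally = False
First violation at position 4.

Answer: 4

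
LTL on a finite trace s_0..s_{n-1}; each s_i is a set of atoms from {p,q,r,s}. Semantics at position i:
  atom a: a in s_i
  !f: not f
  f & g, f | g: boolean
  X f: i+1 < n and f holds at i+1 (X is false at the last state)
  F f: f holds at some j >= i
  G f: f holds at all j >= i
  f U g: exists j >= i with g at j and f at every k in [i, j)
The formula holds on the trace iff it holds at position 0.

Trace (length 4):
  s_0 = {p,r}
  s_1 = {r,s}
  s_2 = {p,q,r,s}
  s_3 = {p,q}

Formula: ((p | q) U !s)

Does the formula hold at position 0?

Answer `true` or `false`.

Answer: true

Derivation:
s_0={p,r}: ((p | q) U !s)=True (p | q)=True p=True q=False !s=True s=False
s_1={r,s}: ((p | q) U !s)=False (p | q)=False p=False q=False !s=False s=True
s_2={p,q,r,s}: ((p | q) U !s)=True (p | q)=True p=True q=True !s=False s=True
s_3={p,q}: ((p | q) U !s)=True (p | q)=True p=True q=True !s=True s=False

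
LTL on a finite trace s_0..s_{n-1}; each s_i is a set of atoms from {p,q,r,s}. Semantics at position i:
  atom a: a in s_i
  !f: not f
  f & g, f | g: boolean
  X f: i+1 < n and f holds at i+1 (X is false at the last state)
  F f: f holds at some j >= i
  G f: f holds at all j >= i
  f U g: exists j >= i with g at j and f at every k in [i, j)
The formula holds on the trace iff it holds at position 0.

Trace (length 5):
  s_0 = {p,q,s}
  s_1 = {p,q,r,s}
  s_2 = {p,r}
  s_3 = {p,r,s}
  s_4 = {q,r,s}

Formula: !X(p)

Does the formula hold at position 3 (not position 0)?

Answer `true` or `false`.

Answer: true

Derivation:
s_0={p,q,s}: !X(p)=False X(p)=True p=True
s_1={p,q,r,s}: !X(p)=False X(p)=True p=True
s_2={p,r}: !X(p)=False X(p)=True p=True
s_3={p,r,s}: !X(p)=True X(p)=False p=True
s_4={q,r,s}: !X(p)=True X(p)=False p=False
Evaluating at position 3: result = True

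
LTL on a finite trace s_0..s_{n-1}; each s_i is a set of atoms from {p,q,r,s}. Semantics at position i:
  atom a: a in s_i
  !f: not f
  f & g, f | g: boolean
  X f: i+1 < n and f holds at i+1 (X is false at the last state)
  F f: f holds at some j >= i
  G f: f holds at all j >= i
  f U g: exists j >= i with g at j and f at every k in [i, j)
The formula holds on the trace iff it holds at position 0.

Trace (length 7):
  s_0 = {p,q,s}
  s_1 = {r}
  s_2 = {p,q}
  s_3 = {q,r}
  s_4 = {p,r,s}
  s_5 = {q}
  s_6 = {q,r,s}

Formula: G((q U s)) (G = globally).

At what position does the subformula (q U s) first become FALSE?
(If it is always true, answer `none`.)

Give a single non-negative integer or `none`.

Answer: 1

Derivation:
s_0={p,q,s}: (q U s)=True q=True s=True
s_1={r}: (q U s)=False q=False s=False
s_2={p,q}: (q U s)=True q=True s=False
s_3={q,r}: (q U s)=True q=True s=False
s_4={p,r,s}: (q U s)=True q=False s=True
s_5={q}: (q U s)=True q=True s=False
s_6={q,r,s}: (q U s)=True q=True s=True
G((q U s)) holds globally = False
First violation at position 1.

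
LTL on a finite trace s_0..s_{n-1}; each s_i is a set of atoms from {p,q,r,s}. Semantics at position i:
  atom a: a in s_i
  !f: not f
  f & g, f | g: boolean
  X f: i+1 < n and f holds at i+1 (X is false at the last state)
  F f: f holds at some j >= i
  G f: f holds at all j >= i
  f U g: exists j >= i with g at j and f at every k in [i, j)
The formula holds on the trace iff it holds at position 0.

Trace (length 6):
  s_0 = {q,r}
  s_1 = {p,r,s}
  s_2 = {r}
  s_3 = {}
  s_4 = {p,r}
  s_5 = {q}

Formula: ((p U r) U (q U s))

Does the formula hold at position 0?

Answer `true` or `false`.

Answer: true

Derivation:
s_0={q,r}: ((p U r) U (q U s))=True (p U r)=True p=False r=True (q U s)=True q=True s=False
s_1={p,r,s}: ((p U r) U (q U s))=True (p U r)=True p=True r=True (q U s)=True q=False s=True
s_2={r}: ((p U r) U (q U s))=False (p U r)=True p=False r=True (q U s)=False q=False s=False
s_3={}: ((p U r) U (q U s))=False (p U r)=False p=False r=False (q U s)=False q=False s=False
s_4={p,r}: ((p U r) U (q U s))=False (p U r)=True p=True r=True (q U s)=False q=False s=False
s_5={q}: ((p U r) U (q U s))=False (p U r)=False p=False r=False (q U s)=False q=True s=False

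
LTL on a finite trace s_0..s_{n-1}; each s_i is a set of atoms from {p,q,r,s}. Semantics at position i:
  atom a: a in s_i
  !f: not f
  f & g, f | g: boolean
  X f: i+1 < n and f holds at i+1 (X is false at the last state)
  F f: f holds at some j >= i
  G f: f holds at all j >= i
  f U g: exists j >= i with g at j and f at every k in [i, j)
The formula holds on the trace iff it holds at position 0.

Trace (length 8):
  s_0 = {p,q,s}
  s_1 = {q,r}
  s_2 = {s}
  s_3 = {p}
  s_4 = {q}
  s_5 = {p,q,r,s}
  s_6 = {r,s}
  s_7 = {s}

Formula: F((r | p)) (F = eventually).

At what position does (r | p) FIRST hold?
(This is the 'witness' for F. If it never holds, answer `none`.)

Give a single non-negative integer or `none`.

Answer: 0

Derivation:
s_0={p,q,s}: (r | p)=True r=False p=True
s_1={q,r}: (r | p)=True r=True p=False
s_2={s}: (r | p)=False r=False p=False
s_3={p}: (r | p)=True r=False p=True
s_4={q}: (r | p)=False r=False p=False
s_5={p,q,r,s}: (r | p)=True r=True p=True
s_6={r,s}: (r | p)=True r=True p=False
s_7={s}: (r | p)=False r=False p=False
F((r | p)) holds; first witness at position 0.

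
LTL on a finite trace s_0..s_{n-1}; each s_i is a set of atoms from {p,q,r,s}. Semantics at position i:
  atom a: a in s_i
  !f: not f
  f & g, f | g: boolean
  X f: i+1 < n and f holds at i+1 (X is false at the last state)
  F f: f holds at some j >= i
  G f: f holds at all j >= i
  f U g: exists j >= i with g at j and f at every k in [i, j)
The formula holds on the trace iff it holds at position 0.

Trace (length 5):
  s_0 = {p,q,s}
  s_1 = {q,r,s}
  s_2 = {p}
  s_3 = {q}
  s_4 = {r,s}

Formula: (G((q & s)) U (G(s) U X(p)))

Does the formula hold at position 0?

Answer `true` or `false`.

s_0={p,q,s}: (G((q & s)) U (G(s) U X(p)))=False G((q & s))=False (q & s)=True q=True s=True (G(s) U X(p))=False G(s)=False X(p)=False p=True
s_1={q,r,s}: (G((q & s)) U (G(s) U X(p)))=True G((q & s))=False (q & s)=True q=True s=True (G(s) U X(p))=True G(s)=False X(p)=True p=False
s_2={p}: (G((q & s)) U (G(s) U X(p)))=False G((q & s))=False (q & s)=False q=False s=False (G(s) U X(p))=False G(s)=False X(p)=False p=True
s_3={q}: (G((q & s)) U (G(s) U X(p)))=False G((q & s))=False (q & s)=False q=True s=False (G(s) U X(p))=False G(s)=False X(p)=False p=False
s_4={r,s}: (G((q & s)) U (G(s) U X(p)))=False G((q & s))=False (q & s)=False q=False s=True (G(s) U X(p))=False G(s)=True X(p)=False p=False

Answer: false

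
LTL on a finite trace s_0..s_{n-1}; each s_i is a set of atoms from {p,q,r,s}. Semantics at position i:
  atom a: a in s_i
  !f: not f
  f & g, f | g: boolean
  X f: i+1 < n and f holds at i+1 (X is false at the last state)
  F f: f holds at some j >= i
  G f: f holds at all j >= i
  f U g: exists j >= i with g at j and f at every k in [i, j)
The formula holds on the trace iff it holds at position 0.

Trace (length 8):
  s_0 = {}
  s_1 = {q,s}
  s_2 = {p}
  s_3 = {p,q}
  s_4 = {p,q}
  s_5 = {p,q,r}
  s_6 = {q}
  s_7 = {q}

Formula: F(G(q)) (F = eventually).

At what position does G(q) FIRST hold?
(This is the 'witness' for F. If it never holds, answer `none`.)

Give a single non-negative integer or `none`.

s_0={}: G(q)=False q=False
s_1={q,s}: G(q)=False q=True
s_2={p}: G(q)=False q=False
s_3={p,q}: G(q)=True q=True
s_4={p,q}: G(q)=True q=True
s_5={p,q,r}: G(q)=True q=True
s_6={q}: G(q)=True q=True
s_7={q}: G(q)=True q=True
F(G(q)) holds; first witness at position 3.

Answer: 3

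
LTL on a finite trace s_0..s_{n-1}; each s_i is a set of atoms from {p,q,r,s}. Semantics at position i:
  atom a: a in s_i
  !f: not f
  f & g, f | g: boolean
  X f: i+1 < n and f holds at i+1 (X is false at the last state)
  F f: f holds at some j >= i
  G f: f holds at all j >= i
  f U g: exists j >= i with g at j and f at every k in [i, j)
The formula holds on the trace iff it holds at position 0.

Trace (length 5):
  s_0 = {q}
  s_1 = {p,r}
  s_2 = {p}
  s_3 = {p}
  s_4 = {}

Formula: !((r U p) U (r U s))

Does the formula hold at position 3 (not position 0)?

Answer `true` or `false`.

s_0={q}: !((r U p) U (r U s))=True ((r U p) U (r U s))=False (r U p)=False r=False p=False (r U s)=False s=False
s_1={p,r}: !((r U p) U (r U s))=True ((r U p) U (r U s))=False (r U p)=True r=True p=True (r U s)=False s=False
s_2={p}: !((r U p) U (r U s))=True ((r U p) U (r U s))=False (r U p)=True r=False p=True (r U s)=False s=False
s_3={p}: !((r U p) U (r U s))=True ((r U p) U (r U s))=False (r U p)=True r=False p=True (r U s)=False s=False
s_4={}: !((r U p) U (r U s))=True ((r U p) U (r U s))=False (r U p)=False r=False p=False (r U s)=False s=False
Evaluating at position 3: result = True

Answer: true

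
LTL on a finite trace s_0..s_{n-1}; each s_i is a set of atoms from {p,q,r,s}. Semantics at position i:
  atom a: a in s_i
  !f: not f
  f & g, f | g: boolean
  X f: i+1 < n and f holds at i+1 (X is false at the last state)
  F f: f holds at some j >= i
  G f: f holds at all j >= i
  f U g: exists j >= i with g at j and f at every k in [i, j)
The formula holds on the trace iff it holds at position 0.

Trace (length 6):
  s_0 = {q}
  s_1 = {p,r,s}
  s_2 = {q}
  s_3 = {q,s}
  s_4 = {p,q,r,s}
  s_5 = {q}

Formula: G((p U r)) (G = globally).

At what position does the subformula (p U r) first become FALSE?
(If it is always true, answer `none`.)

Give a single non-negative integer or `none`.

Answer: 0

Derivation:
s_0={q}: (p U r)=False p=False r=False
s_1={p,r,s}: (p U r)=True p=True r=True
s_2={q}: (p U r)=False p=False r=False
s_3={q,s}: (p U r)=False p=False r=False
s_4={p,q,r,s}: (p U r)=True p=True r=True
s_5={q}: (p U r)=False p=False r=False
G((p U r)) holds globally = False
First violation at position 0.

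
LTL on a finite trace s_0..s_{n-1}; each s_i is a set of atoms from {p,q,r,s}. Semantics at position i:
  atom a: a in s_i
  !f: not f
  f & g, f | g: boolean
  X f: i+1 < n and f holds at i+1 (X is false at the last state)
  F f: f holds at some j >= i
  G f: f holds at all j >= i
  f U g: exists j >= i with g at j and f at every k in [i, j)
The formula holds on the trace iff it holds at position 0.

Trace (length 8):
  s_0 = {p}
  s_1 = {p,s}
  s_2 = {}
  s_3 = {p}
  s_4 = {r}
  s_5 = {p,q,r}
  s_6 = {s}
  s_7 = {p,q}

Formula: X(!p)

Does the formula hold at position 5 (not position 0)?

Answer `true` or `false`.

Answer: true

Derivation:
s_0={p}: X(!p)=False !p=False p=True
s_1={p,s}: X(!p)=True !p=False p=True
s_2={}: X(!p)=False !p=True p=False
s_3={p}: X(!p)=True !p=False p=True
s_4={r}: X(!p)=False !p=True p=False
s_5={p,q,r}: X(!p)=True !p=False p=True
s_6={s}: X(!p)=False !p=True p=False
s_7={p,q}: X(!p)=False !p=False p=True
Evaluating at position 5: result = True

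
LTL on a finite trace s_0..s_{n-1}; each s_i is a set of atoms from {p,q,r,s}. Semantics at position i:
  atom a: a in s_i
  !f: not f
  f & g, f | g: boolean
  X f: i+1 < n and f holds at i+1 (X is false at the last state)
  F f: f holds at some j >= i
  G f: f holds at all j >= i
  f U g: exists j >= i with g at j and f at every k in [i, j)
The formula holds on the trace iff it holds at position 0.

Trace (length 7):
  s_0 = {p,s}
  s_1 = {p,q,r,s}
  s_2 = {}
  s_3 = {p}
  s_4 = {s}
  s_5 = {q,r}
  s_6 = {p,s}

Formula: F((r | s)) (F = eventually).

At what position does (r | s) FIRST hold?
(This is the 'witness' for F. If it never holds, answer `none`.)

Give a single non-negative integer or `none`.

Answer: 0

Derivation:
s_0={p,s}: (r | s)=True r=False s=True
s_1={p,q,r,s}: (r | s)=True r=True s=True
s_2={}: (r | s)=False r=False s=False
s_3={p}: (r | s)=False r=False s=False
s_4={s}: (r | s)=True r=False s=True
s_5={q,r}: (r | s)=True r=True s=False
s_6={p,s}: (r | s)=True r=False s=True
F((r | s)) holds; first witness at position 0.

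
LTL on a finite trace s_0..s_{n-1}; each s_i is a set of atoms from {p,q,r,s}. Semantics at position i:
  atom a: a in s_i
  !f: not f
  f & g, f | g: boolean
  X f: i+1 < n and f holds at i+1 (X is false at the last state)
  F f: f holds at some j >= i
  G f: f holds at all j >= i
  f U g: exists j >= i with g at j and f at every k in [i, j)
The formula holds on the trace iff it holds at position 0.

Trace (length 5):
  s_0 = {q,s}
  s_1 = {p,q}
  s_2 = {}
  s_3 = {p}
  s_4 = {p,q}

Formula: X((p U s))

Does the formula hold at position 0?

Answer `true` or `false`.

s_0={q,s}: X((p U s))=False (p U s)=True p=False s=True
s_1={p,q}: X((p U s))=False (p U s)=False p=True s=False
s_2={}: X((p U s))=False (p U s)=False p=False s=False
s_3={p}: X((p U s))=False (p U s)=False p=True s=False
s_4={p,q}: X((p U s))=False (p U s)=False p=True s=False

Answer: false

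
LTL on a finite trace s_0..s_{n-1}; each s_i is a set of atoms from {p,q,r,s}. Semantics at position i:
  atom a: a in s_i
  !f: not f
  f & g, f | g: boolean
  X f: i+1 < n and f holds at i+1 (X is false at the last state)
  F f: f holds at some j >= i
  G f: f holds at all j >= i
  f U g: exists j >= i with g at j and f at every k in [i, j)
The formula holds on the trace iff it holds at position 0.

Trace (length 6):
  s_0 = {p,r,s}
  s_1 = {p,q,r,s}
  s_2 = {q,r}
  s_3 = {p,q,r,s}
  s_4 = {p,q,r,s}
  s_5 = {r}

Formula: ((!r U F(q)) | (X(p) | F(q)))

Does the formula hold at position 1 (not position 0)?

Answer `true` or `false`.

s_0={p,r,s}: ((!r U F(q)) | (X(p) | F(q)))=True (!r U F(q))=True !r=False r=True F(q)=True q=False (X(p) | F(q))=True X(p)=True p=True
s_1={p,q,r,s}: ((!r U F(q)) | (X(p) | F(q)))=True (!r U F(q))=True !r=False r=True F(q)=True q=True (X(p) | F(q))=True X(p)=False p=True
s_2={q,r}: ((!r U F(q)) | (X(p) | F(q)))=True (!r U F(q))=True !r=False r=True F(q)=True q=True (X(p) | F(q))=True X(p)=True p=False
s_3={p,q,r,s}: ((!r U F(q)) | (X(p) | F(q)))=True (!r U F(q))=True !r=False r=True F(q)=True q=True (X(p) | F(q))=True X(p)=True p=True
s_4={p,q,r,s}: ((!r U F(q)) | (X(p) | F(q)))=True (!r U F(q))=True !r=False r=True F(q)=True q=True (X(p) | F(q))=True X(p)=False p=True
s_5={r}: ((!r U F(q)) | (X(p) | F(q)))=False (!r U F(q))=False !r=False r=True F(q)=False q=False (X(p) | F(q))=False X(p)=False p=False
Evaluating at position 1: result = True

Answer: true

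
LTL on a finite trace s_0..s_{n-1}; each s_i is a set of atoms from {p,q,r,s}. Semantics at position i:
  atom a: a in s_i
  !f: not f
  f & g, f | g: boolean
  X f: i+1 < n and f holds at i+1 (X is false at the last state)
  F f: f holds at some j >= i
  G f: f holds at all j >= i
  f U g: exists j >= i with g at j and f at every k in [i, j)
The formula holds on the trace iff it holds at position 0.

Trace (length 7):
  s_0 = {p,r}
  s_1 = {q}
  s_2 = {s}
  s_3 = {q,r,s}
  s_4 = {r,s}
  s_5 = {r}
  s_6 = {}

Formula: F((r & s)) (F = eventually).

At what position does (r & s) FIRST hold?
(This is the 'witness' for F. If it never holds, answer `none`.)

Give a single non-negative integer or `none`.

Answer: 3

Derivation:
s_0={p,r}: (r & s)=False r=True s=False
s_1={q}: (r & s)=False r=False s=False
s_2={s}: (r & s)=False r=False s=True
s_3={q,r,s}: (r & s)=True r=True s=True
s_4={r,s}: (r & s)=True r=True s=True
s_5={r}: (r & s)=False r=True s=False
s_6={}: (r & s)=False r=False s=False
F((r & s)) holds; first witness at position 3.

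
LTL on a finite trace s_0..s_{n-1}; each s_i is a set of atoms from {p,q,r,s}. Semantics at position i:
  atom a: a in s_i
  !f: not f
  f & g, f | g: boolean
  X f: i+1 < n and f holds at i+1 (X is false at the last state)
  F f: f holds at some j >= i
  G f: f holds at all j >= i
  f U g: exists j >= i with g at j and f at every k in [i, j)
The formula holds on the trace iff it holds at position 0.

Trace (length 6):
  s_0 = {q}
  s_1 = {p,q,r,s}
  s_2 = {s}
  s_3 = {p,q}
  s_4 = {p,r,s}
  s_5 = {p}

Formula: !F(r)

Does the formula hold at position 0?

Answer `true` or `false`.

Answer: false

Derivation:
s_0={q}: !F(r)=False F(r)=True r=False
s_1={p,q,r,s}: !F(r)=False F(r)=True r=True
s_2={s}: !F(r)=False F(r)=True r=False
s_3={p,q}: !F(r)=False F(r)=True r=False
s_4={p,r,s}: !F(r)=False F(r)=True r=True
s_5={p}: !F(r)=True F(r)=False r=False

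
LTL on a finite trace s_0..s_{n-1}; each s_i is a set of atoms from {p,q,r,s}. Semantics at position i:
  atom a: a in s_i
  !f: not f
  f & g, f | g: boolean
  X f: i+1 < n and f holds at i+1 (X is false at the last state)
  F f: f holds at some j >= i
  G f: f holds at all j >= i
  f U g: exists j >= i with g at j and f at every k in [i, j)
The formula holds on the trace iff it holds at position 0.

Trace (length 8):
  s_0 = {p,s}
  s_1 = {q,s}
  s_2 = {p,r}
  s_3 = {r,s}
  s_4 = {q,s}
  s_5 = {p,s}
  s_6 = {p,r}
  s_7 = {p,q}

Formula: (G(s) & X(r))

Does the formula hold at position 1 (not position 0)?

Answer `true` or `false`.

s_0={p,s}: (G(s) & X(r))=False G(s)=False s=True X(r)=False r=False
s_1={q,s}: (G(s) & X(r))=False G(s)=False s=True X(r)=True r=False
s_2={p,r}: (G(s) & X(r))=False G(s)=False s=False X(r)=True r=True
s_3={r,s}: (G(s) & X(r))=False G(s)=False s=True X(r)=False r=True
s_4={q,s}: (G(s) & X(r))=False G(s)=False s=True X(r)=False r=False
s_5={p,s}: (G(s) & X(r))=False G(s)=False s=True X(r)=True r=False
s_6={p,r}: (G(s) & X(r))=False G(s)=False s=False X(r)=False r=True
s_7={p,q}: (G(s) & X(r))=False G(s)=False s=False X(r)=False r=False
Evaluating at position 1: result = False

Answer: false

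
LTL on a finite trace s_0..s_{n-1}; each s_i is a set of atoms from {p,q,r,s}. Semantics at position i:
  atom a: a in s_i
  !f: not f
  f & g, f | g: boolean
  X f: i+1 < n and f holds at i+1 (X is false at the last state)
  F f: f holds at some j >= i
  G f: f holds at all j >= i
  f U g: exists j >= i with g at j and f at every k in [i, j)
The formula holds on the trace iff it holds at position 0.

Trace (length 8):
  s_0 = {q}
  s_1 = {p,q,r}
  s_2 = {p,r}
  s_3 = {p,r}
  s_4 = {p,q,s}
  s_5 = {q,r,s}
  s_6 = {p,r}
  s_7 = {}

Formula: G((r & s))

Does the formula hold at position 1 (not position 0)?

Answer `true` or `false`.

s_0={q}: G((r & s))=False (r & s)=False r=False s=False
s_1={p,q,r}: G((r & s))=False (r & s)=False r=True s=False
s_2={p,r}: G((r & s))=False (r & s)=False r=True s=False
s_3={p,r}: G((r & s))=False (r & s)=False r=True s=False
s_4={p,q,s}: G((r & s))=False (r & s)=False r=False s=True
s_5={q,r,s}: G((r & s))=False (r & s)=True r=True s=True
s_6={p,r}: G((r & s))=False (r & s)=False r=True s=False
s_7={}: G((r & s))=False (r & s)=False r=False s=False
Evaluating at position 1: result = False

Answer: false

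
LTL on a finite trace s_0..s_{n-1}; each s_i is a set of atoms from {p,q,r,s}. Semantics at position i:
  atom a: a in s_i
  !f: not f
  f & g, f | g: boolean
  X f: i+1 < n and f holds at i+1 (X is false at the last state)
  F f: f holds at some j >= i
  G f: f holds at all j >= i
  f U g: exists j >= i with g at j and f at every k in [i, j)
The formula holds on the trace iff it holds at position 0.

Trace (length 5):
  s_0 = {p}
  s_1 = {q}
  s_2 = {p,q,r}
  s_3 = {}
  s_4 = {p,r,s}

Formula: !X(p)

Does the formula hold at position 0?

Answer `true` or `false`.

s_0={p}: !X(p)=True X(p)=False p=True
s_1={q}: !X(p)=False X(p)=True p=False
s_2={p,q,r}: !X(p)=True X(p)=False p=True
s_3={}: !X(p)=False X(p)=True p=False
s_4={p,r,s}: !X(p)=True X(p)=False p=True

Answer: true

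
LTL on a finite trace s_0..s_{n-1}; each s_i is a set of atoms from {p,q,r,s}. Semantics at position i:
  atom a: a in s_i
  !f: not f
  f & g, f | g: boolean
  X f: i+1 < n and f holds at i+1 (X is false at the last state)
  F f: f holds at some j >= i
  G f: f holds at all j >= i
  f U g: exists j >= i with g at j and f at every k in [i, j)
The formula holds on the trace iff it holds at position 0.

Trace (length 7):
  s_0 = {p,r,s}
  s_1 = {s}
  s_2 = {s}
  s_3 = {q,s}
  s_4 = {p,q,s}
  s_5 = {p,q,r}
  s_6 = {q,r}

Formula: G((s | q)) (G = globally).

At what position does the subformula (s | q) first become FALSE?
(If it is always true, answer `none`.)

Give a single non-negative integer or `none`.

Answer: none

Derivation:
s_0={p,r,s}: (s | q)=True s=True q=False
s_1={s}: (s | q)=True s=True q=False
s_2={s}: (s | q)=True s=True q=False
s_3={q,s}: (s | q)=True s=True q=True
s_4={p,q,s}: (s | q)=True s=True q=True
s_5={p,q,r}: (s | q)=True s=False q=True
s_6={q,r}: (s | q)=True s=False q=True
G((s | q)) holds globally = True
No violation — formula holds at every position.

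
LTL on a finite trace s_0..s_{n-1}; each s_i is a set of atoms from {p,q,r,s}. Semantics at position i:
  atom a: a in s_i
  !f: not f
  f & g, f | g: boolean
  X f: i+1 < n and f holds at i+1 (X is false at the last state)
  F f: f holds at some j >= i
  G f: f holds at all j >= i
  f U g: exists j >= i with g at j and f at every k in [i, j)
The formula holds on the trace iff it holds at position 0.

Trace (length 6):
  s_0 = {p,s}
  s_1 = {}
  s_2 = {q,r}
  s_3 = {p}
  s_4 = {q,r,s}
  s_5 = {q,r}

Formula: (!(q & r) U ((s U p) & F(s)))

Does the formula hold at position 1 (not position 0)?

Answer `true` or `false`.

s_0={p,s}: (!(q & r) U ((s U p) & F(s)))=True !(q & r)=True (q & r)=False q=False r=False ((s U p) & F(s))=True (s U p)=True s=True p=True F(s)=True
s_1={}: (!(q & r) U ((s U p) & F(s)))=False !(q & r)=True (q & r)=False q=False r=False ((s U p) & F(s))=False (s U p)=False s=False p=False F(s)=True
s_2={q,r}: (!(q & r) U ((s U p) & F(s)))=False !(q & r)=False (q & r)=True q=True r=True ((s U p) & F(s))=False (s U p)=False s=False p=False F(s)=True
s_3={p}: (!(q & r) U ((s U p) & F(s)))=True !(q & r)=True (q & r)=False q=False r=False ((s U p) & F(s))=True (s U p)=True s=False p=True F(s)=True
s_4={q,r,s}: (!(q & r) U ((s U p) & F(s)))=False !(q & r)=False (q & r)=True q=True r=True ((s U p) & F(s))=False (s U p)=False s=True p=False F(s)=True
s_5={q,r}: (!(q & r) U ((s U p) & F(s)))=False !(q & r)=False (q & r)=True q=True r=True ((s U p) & F(s))=False (s U p)=False s=False p=False F(s)=False
Evaluating at position 1: result = False

Answer: false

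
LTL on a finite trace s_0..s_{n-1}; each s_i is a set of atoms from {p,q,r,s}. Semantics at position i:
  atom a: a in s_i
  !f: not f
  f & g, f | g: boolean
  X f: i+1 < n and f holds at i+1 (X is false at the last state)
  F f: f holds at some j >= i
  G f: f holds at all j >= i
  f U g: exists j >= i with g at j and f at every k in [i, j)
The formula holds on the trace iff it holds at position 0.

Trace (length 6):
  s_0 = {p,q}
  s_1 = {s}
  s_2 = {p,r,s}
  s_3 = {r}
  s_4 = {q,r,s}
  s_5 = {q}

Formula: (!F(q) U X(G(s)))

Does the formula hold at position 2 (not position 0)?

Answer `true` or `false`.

s_0={p,q}: (!F(q) U X(G(s)))=False !F(q)=False F(q)=True q=True X(G(s))=False G(s)=False s=False
s_1={s}: (!F(q) U X(G(s)))=False !F(q)=False F(q)=True q=False X(G(s))=False G(s)=False s=True
s_2={p,r,s}: (!F(q) U X(G(s)))=False !F(q)=False F(q)=True q=False X(G(s))=False G(s)=False s=True
s_3={r}: (!F(q) U X(G(s)))=False !F(q)=False F(q)=True q=False X(G(s))=False G(s)=False s=False
s_4={q,r,s}: (!F(q) U X(G(s)))=False !F(q)=False F(q)=True q=True X(G(s))=False G(s)=False s=True
s_5={q}: (!F(q) U X(G(s)))=False !F(q)=False F(q)=True q=True X(G(s))=False G(s)=False s=False
Evaluating at position 2: result = False

Answer: false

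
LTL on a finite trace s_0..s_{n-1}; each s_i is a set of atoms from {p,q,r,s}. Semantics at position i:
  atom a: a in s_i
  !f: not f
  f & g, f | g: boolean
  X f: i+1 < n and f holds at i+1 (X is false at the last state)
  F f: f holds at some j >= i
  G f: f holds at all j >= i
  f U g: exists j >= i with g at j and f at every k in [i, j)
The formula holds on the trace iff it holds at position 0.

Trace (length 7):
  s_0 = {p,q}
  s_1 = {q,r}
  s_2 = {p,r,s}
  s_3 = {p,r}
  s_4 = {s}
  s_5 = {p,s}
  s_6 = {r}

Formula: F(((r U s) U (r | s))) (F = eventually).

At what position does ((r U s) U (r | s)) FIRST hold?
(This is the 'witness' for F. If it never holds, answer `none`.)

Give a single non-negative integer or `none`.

Answer: 1

Derivation:
s_0={p,q}: ((r U s) U (r | s))=False (r U s)=False r=False s=False (r | s)=False
s_1={q,r}: ((r U s) U (r | s))=True (r U s)=True r=True s=False (r | s)=True
s_2={p,r,s}: ((r U s) U (r | s))=True (r U s)=True r=True s=True (r | s)=True
s_3={p,r}: ((r U s) U (r | s))=True (r U s)=True r=True s=False (r | s)=True
s_4={s}: ((r U s) U (r | s))=True (r U s)=True r=False s=True (r | s)=True
s_5={p,s}: ((r U s) U (r | s))=True (r U s)=True r=False s=True (r | s)=True
s_6={r}: ((r U s) U (r | s))=True (r U s)=False r=True s=False (r | s)=True
F(((r U s) U (r | s))) holds; first witness at position 1.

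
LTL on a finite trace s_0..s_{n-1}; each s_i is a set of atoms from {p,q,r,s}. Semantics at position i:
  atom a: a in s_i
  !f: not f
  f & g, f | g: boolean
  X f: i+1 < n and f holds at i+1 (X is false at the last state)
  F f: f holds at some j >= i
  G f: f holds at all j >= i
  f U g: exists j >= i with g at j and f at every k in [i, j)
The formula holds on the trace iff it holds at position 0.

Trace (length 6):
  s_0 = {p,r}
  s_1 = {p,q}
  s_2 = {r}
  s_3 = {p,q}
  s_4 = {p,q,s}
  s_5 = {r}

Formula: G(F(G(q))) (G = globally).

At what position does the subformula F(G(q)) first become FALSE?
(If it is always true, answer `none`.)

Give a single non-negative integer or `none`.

Answer: 0

Derivation:
s_0={p,r}: F(G(q))=False G(q)=False q=False
s_1={p,q}: F(G(q))=False G(q)=False q=True
s_2={r}: F(G(q))=False G(q)=False q=False
s_3={p,q}: F(G(q))=False G(q)=False q=True
s_4={p,q,s}: F(G(q))=False G(q)=False q=True
s_5={r}: F(G(q))=False G(q)=False q=False
G(F(G(q))) holds globally = False
First violation at position 0.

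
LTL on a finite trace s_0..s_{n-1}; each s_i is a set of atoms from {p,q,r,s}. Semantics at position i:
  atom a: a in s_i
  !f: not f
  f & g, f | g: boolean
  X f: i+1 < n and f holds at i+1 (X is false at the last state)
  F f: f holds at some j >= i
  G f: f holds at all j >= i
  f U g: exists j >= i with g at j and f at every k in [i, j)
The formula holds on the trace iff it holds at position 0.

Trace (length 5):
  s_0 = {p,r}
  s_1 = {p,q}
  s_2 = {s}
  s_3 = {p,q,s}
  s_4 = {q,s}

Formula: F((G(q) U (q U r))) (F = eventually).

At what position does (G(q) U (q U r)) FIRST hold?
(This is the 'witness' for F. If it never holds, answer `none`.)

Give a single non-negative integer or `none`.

s_0={p,r}: (G(q) U (q U r))=True G(q)=False q=False (q U r)=True r=True
s_1={p,q}: (G(q) U (q U r))=False G(q)=False q=True (q U r)=False r=False
s_2={s}: (G(q) U (q U r))=False G(q)=False q=False (q U r)=False r=False
s_3={p,q,s}: (G(q) U (q U r))=False G(q)=True q=True (q U r)=False r=False
s_4={q,s}: (G(q) U (q U r))=False G(q)=True q=True (q U r)=False r=False
F((G(q) U (q U r))) holds; first witness at position 0.

Answer: 0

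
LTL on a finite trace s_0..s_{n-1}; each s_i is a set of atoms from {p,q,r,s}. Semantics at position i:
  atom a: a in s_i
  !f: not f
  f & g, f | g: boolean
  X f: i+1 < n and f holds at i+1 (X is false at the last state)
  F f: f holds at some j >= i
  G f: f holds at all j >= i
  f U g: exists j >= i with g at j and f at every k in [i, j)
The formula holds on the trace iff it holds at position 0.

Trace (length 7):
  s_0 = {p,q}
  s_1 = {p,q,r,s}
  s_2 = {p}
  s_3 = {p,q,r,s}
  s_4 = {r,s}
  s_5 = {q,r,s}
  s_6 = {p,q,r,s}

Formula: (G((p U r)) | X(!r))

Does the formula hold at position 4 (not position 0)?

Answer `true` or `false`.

Answer: true

Derivation:
s_0={p,q}: (G((p U r)) | X(!r))=True G((p U r))=True (p U r)=True p=True r=False X(!r)=False !r=True
s_1={p,q,r,s}: (G((p U r)) | X(!r))=True G((p U r))=True (p U r)=True p=True r=True X(!r)=True !r=False
s_2={p}: (G((p U r)) | X(!r))=True G((p U r))=True (p U r)=True p=True r=False X(!r)=False !r=True
s_3={p,q,r,s}: (G((p U r)) | X(!r))=True G((p U r))=True (p U r)=True p=True r=True X(!r)=False !r=False
s_4={r,s}: (G((p U r)) | X(!r))=True G((p U r))=True (p U r)=True p=False r=True X(!r)=False !r=False
s_5={q,r,s}: (G((p U r)) | X(!r))=True G((p U r))=True (p U r)=True p=False r=True X(!r)=False !r=False
s_6={p,q,r,s}: (G((p U r)) | X(!r))=True G((p U r))=True (p U r)=True p=True r=True X(!r)=False !r=False
Evaluating at position 4: result = True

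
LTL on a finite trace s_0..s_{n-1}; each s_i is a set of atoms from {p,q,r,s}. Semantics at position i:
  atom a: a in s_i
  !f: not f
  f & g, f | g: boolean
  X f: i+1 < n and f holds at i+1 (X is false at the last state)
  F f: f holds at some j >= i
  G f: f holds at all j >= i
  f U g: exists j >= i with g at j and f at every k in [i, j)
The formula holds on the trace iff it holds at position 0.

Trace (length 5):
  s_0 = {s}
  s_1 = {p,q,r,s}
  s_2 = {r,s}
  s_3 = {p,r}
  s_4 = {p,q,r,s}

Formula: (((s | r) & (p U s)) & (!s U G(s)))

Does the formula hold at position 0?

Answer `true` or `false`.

s_0={s}: (((s | r) & (p U s)) & (!s U G(s)))=False ((s | r) & (p U s))=True (s | r)=True s=True r=False (p U s)=True p=False (!s U G(s))=False !s=False G(s)=False
s_1={p,q,r,s}: (((s | r) & (p U s)) & (!s U G(s)))=False ((s | r) & (p U s))=True (s | r)=True s=True r=True (p U s)=True p=True (!s U G(s))=False !s=False G(s)=False
s_2={r,s}: (((s | r) & (p U s)) & (!s U G(s)))=False ((s | r) & (p U s))=True (s | r)=True s=True r=True (p U s)=True p=False (!s U G(s))=False !s=False G(s)=False
s_3={p,r}: (((s | r) & (p U s)) & (!s U G(s)))=True ((s | r) & (p U s))=True (s | r)=True s=False r=True (p U s)=True p=True (!s U G(s))=True !s=True G(s)=False
s_4={p,q,r,s}: (((s | r) & (p U s)) & (!s U G(s)))=True ((s | r) & (p U s))=True (s | r)=True s=True r=True (p U s)=True p=True (!s U G(s))=True !s=False G(s)=True

Answer: false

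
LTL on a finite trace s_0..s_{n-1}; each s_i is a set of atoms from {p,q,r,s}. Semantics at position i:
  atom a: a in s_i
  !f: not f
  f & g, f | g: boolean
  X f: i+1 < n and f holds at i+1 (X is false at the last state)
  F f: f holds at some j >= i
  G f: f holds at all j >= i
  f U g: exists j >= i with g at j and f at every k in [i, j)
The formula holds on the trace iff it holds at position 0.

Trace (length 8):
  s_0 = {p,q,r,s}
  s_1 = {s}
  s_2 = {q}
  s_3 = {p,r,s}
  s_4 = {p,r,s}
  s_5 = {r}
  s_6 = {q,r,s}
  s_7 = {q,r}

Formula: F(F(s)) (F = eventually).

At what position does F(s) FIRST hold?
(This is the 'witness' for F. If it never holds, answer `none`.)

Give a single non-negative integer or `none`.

Answer: 0

Derivation:
s_0={p,q,r,s}: F(s)=True s=True
s_1={s}: F(s)=True s=True
s_2={q}: F(s)=True s=False
s_3={p,r,s}: F(s)=True s=True
s_4={p,r,s}: F(s)=True s=True
s_5={r}: F(s)=True s=False
s_6={q,r,s}: F(s)=True s=True
s_7={q,r}: F(s)=False s=False
F(F(s)) holds; first witness at position 0.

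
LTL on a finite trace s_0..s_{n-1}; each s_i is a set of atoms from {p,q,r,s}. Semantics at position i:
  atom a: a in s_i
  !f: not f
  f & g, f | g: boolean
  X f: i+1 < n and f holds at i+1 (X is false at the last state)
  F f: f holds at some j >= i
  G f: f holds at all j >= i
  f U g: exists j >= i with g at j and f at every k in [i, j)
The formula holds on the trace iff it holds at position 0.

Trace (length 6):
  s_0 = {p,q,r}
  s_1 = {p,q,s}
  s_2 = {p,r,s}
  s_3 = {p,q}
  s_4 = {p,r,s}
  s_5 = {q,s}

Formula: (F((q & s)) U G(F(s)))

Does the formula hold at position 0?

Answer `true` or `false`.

s_0={p,q,r}: (F((q & s)) U G(F(s)))=True F((q & s))=True (q & s)=False q=True s=False G(F(s))=True F(s)=True
s_1={p,q,s}: (F((q & s)) U G(F(s)))=True F((q & s))=True (q & s)=True q=True s=True G(F(s))=True F(s)=True
s_2={p,r,s}: (F((q & s)) U G(F(s)))=True F((q & s))=True (q & s)=False q=False s=True G(F(s))=True F(s)=True
s_3={p,q}: (F((q & s)) U G(F(s)))=True F((q & s))=True (q & s)=False q=True s=False G(F(s))=True F(s)=True
s_4={p,r,s}: (F((q & s)) U G(F(s)))=True F((q & s))=True (q & s)=False q=False s=True G(F(s))=True F(s)=True
s_5={q,s}: (F((q & s)) U G(F(s)))=True F((q & s))=True (q & s)=True q=True s=True G(F(s))=True F(s)=True

Answer: true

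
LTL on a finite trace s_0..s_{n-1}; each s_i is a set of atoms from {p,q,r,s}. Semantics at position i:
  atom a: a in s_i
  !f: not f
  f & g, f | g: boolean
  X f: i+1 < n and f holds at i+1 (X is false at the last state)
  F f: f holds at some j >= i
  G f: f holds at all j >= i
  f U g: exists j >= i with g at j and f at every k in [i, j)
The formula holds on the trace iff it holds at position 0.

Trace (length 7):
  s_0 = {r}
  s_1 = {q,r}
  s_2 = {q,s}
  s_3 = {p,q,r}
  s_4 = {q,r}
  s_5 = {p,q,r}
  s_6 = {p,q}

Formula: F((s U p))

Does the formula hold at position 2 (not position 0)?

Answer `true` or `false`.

Answer: true

Derivation:
s_0={r}: F((s U p))=True (s U p)=False s=False p=False
s_1={q,r}: F((s U p))=True (s U p)=False s=False p=False
s_2={q,s}: F((s U p))=True (s U p)=True s=True p=False
s_3={p,q,r}: F((s U p))=True (s U p)=True s=False p=True
s_4={q,r}: F((s U p))=True (s U p)=False s=False p=False
s_5={p,q,r}: F((s U p))=True (s U p)=True s=False p=True
s_6={p,q}: F((s U p))=True (s U p)=True s=False p=True
Evaluating at position 2: result = True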